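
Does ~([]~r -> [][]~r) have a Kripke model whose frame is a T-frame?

1. ~([]~r -> [][]~r), w0
2. []~r, w0
3. ~[][]~r, w0
4. ~r, w0
5. ~[]~r, w1
6. ~r, w1
7. r, w2
Accessibility: w0Rw0, w0Rw1, w1Rw1, w1Rw2, w2Rw2

Satisfiable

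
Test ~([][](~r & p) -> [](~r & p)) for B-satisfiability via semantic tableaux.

Unsatisfiable (every branch closes)

1. ~([][](~r & p) -> [](~r & p)), w0
2. [][](~r & p), w0   [~->-rule on 1]
3. ~[](~r & p), w0   [~->-rule on 1]
4. [](~r & p), w0   [[]-rule on 2 via w0Rw0]
5. ~r & p, w0   [[]-rule on 4 via w0Rw0]
6. ~r, w0   [&-rule on 5]
7. p, w0   [&-rule on 5]
8. ~(~r & p), w1   [~[]-rule on 3: fresh world w1, w0Rw1]
9. [](~r & p), w1   [[]-rule on 2 via w0Rw1]
10. ~r & p, w1   [[]-rule on 4 via w0Rw1]
11. ~r, w1   [&-rule on 10]
12. p, w1   [&-rule on 10]
13. ~p, w1   [~&-rule on 8 (branches; this branch)]
Accessibility: w0Rw0, w0Rw1, w1Rw0, w1Rw1
Branch closes: p and ~p both at w1.
All branches of the tableau close; one closing branch shown above.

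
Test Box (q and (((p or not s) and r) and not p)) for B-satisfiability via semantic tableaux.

Yes, satisfiable

1. Box (q and (((p or not s) and r) and not p)), w0
2. q and (((p or not s) and r) and not p), w0
3. q, w0
4. ((p or not s) and r) and not p, w0
5. (p or not s) and r, w0
6. not p, w0
7. p or not s, w0
8. r, w0
9. not s, w0
Accessibility: w0Rw0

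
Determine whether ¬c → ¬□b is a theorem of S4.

Tableau for the negation ¬(¬c → ¬□b):
1. ¬(¬c → ¬□b), 0
2. ¬c, 0   [¬→-rule on 1]
3. □b, 0   [¬→-rule on 1]
4. b, 0   [□-rule on 3 via 0R0]
Accessibility: 0R0
The negation has an open branch (countermodel exists).

Invalid (countermodel exists)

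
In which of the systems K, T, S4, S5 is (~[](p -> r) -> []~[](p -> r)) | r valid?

S5-tableau for the negation ~((~[](p -> r) -> []~[](p -> r)) | r):
1. ~((~[](p -> r) -> []~[](p -> r)) | r), w0
2. ~(~[](p -> r) -> []~[](p -> r)), w0   [~|-rule on 1]
3. ~r, w0   [~|-rule on 1]
4. ~[](p -> r), w0   [~->-rule on 2]
5. ~[]~[](p -> r), w0   [~->-rule on 2]
6. ~(p -> r), w1   [~[]-rule on 4: fresh world w1, w0Rw1]
7. p, w1   [~->-rule on 6]
8. ~r, w1   [~->-rule on 6]
9. [](p -> r), w2   [~[]-rule on 5: fresh world w2, w0Rw2]
10. p -> r, w0   [[]-rule on 9 via w2Rw0]
11. p -> r, w1   [[]-rule on 9 via w2Rw1]
12. p -> r, w2   [[]-rule on 9 via w2Rw2]
13. ~p, w0   [->-rule on 10 (branches; this branch)]
14. r, w1   [->-rule on 11 (branches; this branch)]
Accessibility: w0Rw0, w0Rw1, w0Rw2, w1Rw0, w1Rw1, w1Rw2, w2Rw0, w2Rw1, w2Rw2
Branch closes: r and ~r both at w1.
Every branch closes (one shown): valid in S5.
S4-tableau for the negation ~((~[](p -> r) -> []~[](p -> r)) | r):
1. ~((~[](p -> r) -> []~[](p -> r)) | r), w0
2. ~(~[](p -> r) -> []~[](p -> r)), w0   [~|-rule on 1]
3. ~r, w0   [~|-rule on 1]
4. ~[](p -> r), w0   [~->-rule on 2]
5. ~[]~[](p -> r), w0   [~->-rule on 2]
6. ~(p -> r), w1   [~[]-rule on 4: fresh world w1, w0Rw1]
7. p, w1   [~->-rule on 6]
8. ~r, w1   [~->-rule on 6]
9. [](p -> r), w2   [~[]-rule on 5: fresh world w2, w0Rw2]
10. p -> r, w2   [[]-rule on 9 via w2Rw2]
11. r, w2   [->-rule on 10 (branches; this branch)]
Accessibility: w0Rw0, w0Rw1, w0Rw2, w1Rw1, w2Rw2
Complete open branch: countermodel on an S4-frame, so not valid in S4, nor in K, T (the same frame is also a K-frame and a T-frame).

S5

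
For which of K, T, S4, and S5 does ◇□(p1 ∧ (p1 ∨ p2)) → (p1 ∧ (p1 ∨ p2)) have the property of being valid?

S4-tableau for the negation ¬(◇□(p1 ∧ (p1 ∨ p2)) → (p1 ∧ (p1 ∨ p2))):
1. ¬(◇□(p1 ∧ (p1 ∨ p2)) → (p1 ∧ (p1 ∨ p2))), 0
2. ◇□(p1 ∧ (p1 ∨ p2)), 0   [¬→-rule on 1]
3. ¬(p1 ∧ (p1 ∨ p2)), 0   [¬→-rule on 1]
4. ¬(p1 ∨ p2), 0   [¬∧-rule on 3 (branches; this branch)]
5. ¬p1, 0   [¬∨-rule on 4]
6. ¬p2, 0   [¬∨-rule on 4]
7. □(p1 ∧ (p1 ∨ p2)), 1   [◇-rule on 2: fresh world 1, 0R1]
8. p1 ∧ (p1 ∨ p2), 1   [□-rule on 7 via 1R1]
9. p1, 1   [∧-rule on 8]
10. p1 ∨ p2, 1   [∧-rule on 8]
11. p2, 1   [∨-rule on 10 (branches; this branch)]
Accessibility: 0R0, 0R1, 1R1
Complete open branch: countermodel on an S4-frame, so not valid in S4, nor in K, T (the same frame is also a K-frame and a T-frame).
S5-tableau for the negation ¬(◇□(p1 ∧ (p1 ∨ p2)) → (p1 ∧ (p1 ∨ p2))):
1. ¬(◇□(p1 ∧ (p1 ∨ p2)) → (p1 ∧ (p1 ∨ p2))), 0
2. ◇□(p1 ∧ (p1 ∨ p2)), 0   [¬→-rule on 1]
3. ¬(p1 ∧ (p1 ∨ p2)), 0   [¬→-rule on 1]
4. ¬(p1 ∨ p2), 0   [¬∧-rule on 3 (branches; this branch)]
5. ¬p1, 0   [¬∨-rule on 4]
6. ¬p2, 0   [¬∨-rule on 4]
7. □(p1 ∧ (p1 ∨ p2)), 1   [◇-rule on 2: fresh world 1, 0R1]
8. p1 ∧ (p1 ∨ p2), 0   [□-rule on 7 via 1R0]
9. p1, 0   [∧-rule on 8]
10. p1 ∨ p2, 0   [∧-rule on 8]
Accessibility: 0R0, 0R1, 1R0, 1R1
Branch closes: p1 and ¬p1 both at 0.
Every branch closes (one shown): valid in S5.

S5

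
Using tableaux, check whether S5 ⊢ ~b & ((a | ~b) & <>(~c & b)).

No, not valid

Tableau for the negation ~(~b & ((a | ~b) & <>(~c & b))):
1. ~(~b & ((a | ~b) & <>(~c & b))), w0
2. ~((a | ~b) & <>(~c & b)), w0
3. ~<>(~c & b), w0
4. ~(~c & b), w0
5. ~b, w0
Accessibility: w0Rw0
The negation has an open branch (countermodel exists).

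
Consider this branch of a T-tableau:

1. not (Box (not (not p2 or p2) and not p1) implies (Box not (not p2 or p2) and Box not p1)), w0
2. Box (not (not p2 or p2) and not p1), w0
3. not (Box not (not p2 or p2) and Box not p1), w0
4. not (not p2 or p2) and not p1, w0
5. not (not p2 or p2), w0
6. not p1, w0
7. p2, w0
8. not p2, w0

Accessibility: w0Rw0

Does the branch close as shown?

Closed

Both p2 and not p2 appear at w0.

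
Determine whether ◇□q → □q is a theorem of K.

No, not valid

Tableau for the negation ¬(◇□q → □q):
1. ¬(◇□q → □q), u
2. ◇□q, u
3. ¬□q, u
4. □q, v
5. ¬q, w
Accessibility: uRv, uRw
The negation has an open branch (countermodel exists).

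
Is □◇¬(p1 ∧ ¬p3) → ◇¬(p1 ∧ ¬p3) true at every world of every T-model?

Valid in T

Tableau for the negation ¬(□◇¬(p1 ∧ ¬p3) → ◇¬(p1 ∧ ¬p3)):
1. ¬(□◇¬(p1 ∧ ¬p3) → ◇¬(p1 ∧ ¬p3)), 0
2. □◇¬(p1 ∧ ¬p3), 0
3. ¬◇¬(p1 ∧ ¬p3), 0
4. ◇¬(p1 ∧ ¬p3), 0
5. p1 ∧ ¬p3, 0
6. p1, 0
7. ¬p3, 0
8. ¬(p1 ∧ ¬p3), 1
9. ◇¬(p1 ∧ ¬p3), 1
10. p1 ∧ ¬p3, 1
11. p1, 1
12. ¬p3, 1
13. p3, 1
Accessibility: 0R0, 0R1, 1R1
Branch closes: p3 and ¬p3 both at 1.
Every branch of the negation's tableau closes; the branch above is one of them.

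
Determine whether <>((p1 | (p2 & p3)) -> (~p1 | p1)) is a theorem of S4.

Tableau for the negation ~<>((p1 | (p2 & p3)) -> (~p1 | p1)):
1. ~<>((p1 | (p2 & p3)) -> (~p1 | p1)), w0
2. ~((p1 | (p2 & p3)) -> (~p1 | p1)), w0
3. p1 | (p2 & p3), w0
4. ~(~p1 | p1), w0
5. p1, w0
6. ~p1, w0
Accessibility: w0Rw0
Branch closes: p1 and ~p1 both at w0.
Every branch of the negation's tableau closes; the branch above is one of them.

Valid in S4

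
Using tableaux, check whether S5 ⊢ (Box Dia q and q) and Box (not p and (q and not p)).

Tableau for the negation not ((Box Dia q and q) and Box (not p and (q and not p))):
1. not ((Box Dia q and q) and Box (not p and (q and not p))), 0
2. not Box (not p and (q and not p)), 0
3. not (not p and (q and not p)), 1
4. not (q and not p), 1
5. p, 1
Accessibility: 0R0, 0R1, 1R0, 1R1
The negation has an open branch (countermodel exists).

Not valid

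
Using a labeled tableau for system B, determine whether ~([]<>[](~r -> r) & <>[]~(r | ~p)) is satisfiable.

Satisfiable

1. ~([]<>[](~r -> r) & <>[]~(r | ~p)), w0
2. ~<>[]~(r | ~p), w0   [~&-rule on 1 (branches; this branch)]
3. ~[]~(r | ~p), w0   [~<>-rule on 2 via w0Rw0]
4. r | ~p, w1   [~[]-rule on 3: fresh world w1, w0Rw1]
5. ~[]~(r | ~p), w1   [~<>-rule on 2 via w0Rw1]
6. ~p, w1   [|-rule on 4 (branches; this branch)]
7. r | ~p, w2   [~[]-rule on 5: fresh world w2, w1Rw2]
8. ~p, w2   [|-rule on 7 (branches; this branch)]
Accessibility: w0Rw0, w0Rw1, w1Rw0, w1Rw1, w1Rw2, w2Rw1, w2Rw2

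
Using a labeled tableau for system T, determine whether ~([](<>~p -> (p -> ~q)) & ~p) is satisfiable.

1. ~([](<>~p -> (p -> ~q)) & ~p), u
2. p, u   [~&-rule on 1 (branches; this branch)]
Accessibility: uRu

Satisfiable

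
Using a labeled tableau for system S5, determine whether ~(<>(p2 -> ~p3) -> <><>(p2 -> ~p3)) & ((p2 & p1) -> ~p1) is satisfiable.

1. ~(<>(p2 -> ~p3) -> <><>(p2 -> ~p3)) & ((p2 & p1) -> ~p1), u
2. ~(<>(p2 -> ~p3) -> <><>(p2 -> ~p3)), u   [&-rule on 1]
3. (p2 & p1) -> ~p1, u   [&-rule on 1]
4. <>(p2 -> ~p3), u   [~->-rule on 2]
5. ~<><>(p2 -> ~p3), u   [~->-rule on 2]
6. ~<>(p2 -> ~p3), u   [~<>-rule on 5 via uRu]
7. ~(p2 -> ~p3), u   [~<>-rule on 6 via uRu]
8. p2, u   [~->-rule on 7]
9. p3, u   [~->-rule on 7]
10. ~(p2 & p1), u   [->-rule on 3 (branches; this branch)]
11. ~p1, u   [~&-rule on 10 (branches; this branch)]
12. p2 -> ~p3, v   [<>-rule on 4: fresh world v, uRv]
13. ~<>(p2 -> ~p3), v   [~<>-rule on 5 via uRv]
14. ~(p2 -> ~p3), v   [~<>-rule on 6 via uRv]
15. p2, v   [~->-rule on 14]
16. p3, v   [~->-rule on 14]
17. ~p3, v   [->-rule on 12 (branches; this branch)]
Accessibility: uRu, uRv, vRu, vRv
Branch closes: p3 and ~p3 both at v.
Every branch closes; the branch above is one of them.

Unsatisfiable (every branch closes)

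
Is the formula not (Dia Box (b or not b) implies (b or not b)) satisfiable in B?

1. not (Dia Box (b or not b) implies (b or not b)), w0
2. Dia Box (b or not b), w0
3. not (b or not b), w0
4. not b, w0
5. b, w0
Accessibility: w0Rw0
Branch closes: b and not b both at w0.
(One branch shown.) All branches close.

No, unsatisfiable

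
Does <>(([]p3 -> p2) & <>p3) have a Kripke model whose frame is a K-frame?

1. <>(([]p3 -> p2) & <>p3), 0
2. ([]p3 -> p2) & <>p3, 1
3. []p3 -> p2, 1
4. <>p3, 1
5. p2, 1
6. p3, 2
Accessibility: 0R1, 1R2

Yes, satisfiable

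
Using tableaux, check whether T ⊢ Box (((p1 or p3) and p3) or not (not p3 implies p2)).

Not valid

Tableau for the negation not Box (((p1 or p3) and p3) or not (not p3 implies p2)):
1. not Box (((p1 or p3) and p3) or not (not p3 implies p2)), w0
2. not (((p1 or p3) and p3) or not (not p3 implies p2)), w1   [neg-Box-rule on 1: fresh world w1, w0Rw1]
3. not ((p1 or p3) and p3), w1   [neg-or-rule on 2]
4. not p3 implies p2, w1   [neg-or-rule on 2]
5. not p3, w1   [neg-and-rule on 3 (branches; this branch)]
6. p2, w1   [implies-rule on 4 (branches; this branch)]
Accessibility: w0Rw0, w0Rw1, w1Rw1
The negation has an open branch (countermodel exists).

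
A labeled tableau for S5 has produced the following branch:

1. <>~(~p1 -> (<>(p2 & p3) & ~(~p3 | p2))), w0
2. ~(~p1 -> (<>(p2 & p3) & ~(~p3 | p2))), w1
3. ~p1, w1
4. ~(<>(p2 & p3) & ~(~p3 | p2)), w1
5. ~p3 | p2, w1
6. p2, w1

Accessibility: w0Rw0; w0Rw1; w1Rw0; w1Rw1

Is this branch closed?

Not closed

No world carries both an atom and its negation.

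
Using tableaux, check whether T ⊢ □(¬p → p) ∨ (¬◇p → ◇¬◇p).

Tableau for the negation ¬(□(¬p → p) ∨ (¬◇p → ◇¬◇p)):
1. ¬(□(¬p → p) ∨ (¬◇p → ◇¬◇p)), 0
2. ¬□(¬p → p), 0   [¬∨-rule on 1]
3. ¬(¬◇p → ◇¬◇p), 0   [¬∨-rule on 1]
4. ¬◇p, 0   [¬→-rule on 3]
5. ¬◇¬◇p, 0   [¬→-rule on 3]
6. ¬p, 0   [¬◇-rule on 4 via 0R0]
7. ◇p, 0   [¬◇-rule on 5 via 0R0]
8. ¬(¬p → p), 1   [¬□-rule on 2: fresh world 1, 0R1]
9. ¬p, 1   [¬→-rule on 8]
10. ◇p, 1   [¬◇-rule on 5 via 0R1]
11. p, 2   [◇-rule on 7: fresh world 2, 0R2]
12. ¬p, 2   [¬◇-rule on 4 via 0R2]
Accessibility: 0R0, 0R1, 0R2, 1R1, 2R2
Branch closes: p and ¬p both at 2.
Every branch of the negation's tableau closes; the branch above is one of them.

Yes, valid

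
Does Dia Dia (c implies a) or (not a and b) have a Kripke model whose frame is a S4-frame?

Yes, satisfiable

1. Dia Dia (c implies a) or (not a and b), u
2. not a and b, u
3. not a, u
4. b, u
Accessibility: uRu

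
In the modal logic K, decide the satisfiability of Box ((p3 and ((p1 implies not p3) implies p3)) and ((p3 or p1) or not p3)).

1. Box ((p3 and ((p1 implies not p3) implies p3)) and ((p3 or p1) or not p3)), u

Yes, satisfiable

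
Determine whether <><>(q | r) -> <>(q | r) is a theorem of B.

Not valid

Tableau for the negation ~(<><>(q | r) -> <>(q | r)):
1. ~(<><>(q | r) -> <>(q | r)), u
2. <><>(q | r), u
3. ~<>(q | r), u
4. ~(q | r), u
5. ~q, u
6. ~r, u
7. <>(q | r), v
8. ~(q | r), v
9. ~q, v
10. ~r, v
11. q | r, w
12. r, w
Accessibility: uRu, uRv, vRu, vRv, vRw, wRv, wRw
The negation has an open branch (countermodel exists).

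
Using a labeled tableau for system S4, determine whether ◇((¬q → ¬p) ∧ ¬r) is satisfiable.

1. ◇((¬q → ¬p) ∧ ¬r), 0
2. (¬q → ¬p) ∧ ¬r, 1
3. ¬q → ¬p, 1
4. ¬r, 1
5. ¬p, 1
Accessibility: 0R0, 0R1, 1R1

Satisfiable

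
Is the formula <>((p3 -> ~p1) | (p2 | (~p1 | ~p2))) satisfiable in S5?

1. <>((p3 -> ~p1) | (p2 | (~p1 | ~p2))), u
2. (p3 -> ~p1) | (p2 | (~p1 | ~p2)), v
3. p2 | (~p1 | ~p2), v
4. ~p1 | ~p2, v
5. ~p2, v
Accessibility: uRu, uRv, vRu, vRv

Satisfiable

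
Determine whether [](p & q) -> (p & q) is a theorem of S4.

Valid

Tableau for the negation ~([](p & q) -> (p & q)):
1. ~([](p & q) -> (p & q)), w0
2. [](p & q), w0
3. ~(p & q), w0
4. p & q, w0
5. p, w0
6. q, w0
7. ~q, w0
Accessibility: w0Rw0
Branch closes: q and ~q both at w0.
All branches of the negation close; one closing branch shown above.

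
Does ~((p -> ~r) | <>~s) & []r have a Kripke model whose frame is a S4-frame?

1. ~((p -> ~r) | <>~s) & []r, 0
2. ~((p -> ~r) | <>~s), 0
3. []r, 0
4. ~(p -> ~r), 0
5. ~<>~s, 0
6. p, 0
7. r, 0
8. s, 0
Accessibility: 0R0

Satisfiable (open branch found)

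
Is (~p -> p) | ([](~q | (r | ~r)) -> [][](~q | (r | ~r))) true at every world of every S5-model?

Yes, valid

Tableau for the negation ~((~p -> p) | ([](~q | (r | ~r)) -> [][](~q | (r | ~r)))):
1. ~((~p -> p) | ([](~q | (r | ~r)) -> [][](~q | (r | ~r)))), w0
2. ~(~p -> p), w0
3. ~([](~q | (r | ~r)) -> [][](~q | (r | ~r))), w0
4. ~p, w0
5. [](~q | (r | ~r)), w0
6. ~[][](~q | (r | ~r)), w0
7. ~q | (r | ~r), w0
8. r | ~r, w0
9. ~r, w0
10. ~[](~q | (r | ~r)), w1
11. ~q | (r | ~r), w1
12. r | ~r, w1
13. ~r, w1
14. ~(~q | (r | ~r)), w2
15. q, w2
16. ~(r | ~r), w2
17. ~r, w2
18. r, w2
Accessibility: w0Rw0, w0Rw1, w0Rw2, w1Rw0, w1Rw1, w1Rw2, w2Rw0, w2Rw1, w2Rw2
Branch closes: r and ~r both at w2.
All branches of the negation close; one closing branch shown above.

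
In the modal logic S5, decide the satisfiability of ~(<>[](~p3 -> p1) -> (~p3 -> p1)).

No, unsatisfiable

1. ~(<>[](~p3 -> p1) -> (~p3 -> p1)), 0
2. <>[](~p3 -> p1), 0   [~->-rule on 1]
3. ~(~p3 -> p1), 0   [~->-rule on 1]
4. ~p3, 0   [~->-rule on 3]
5. ~p1, 0   [~->-rule on 3]
6. [](~p3 -> p1), 1   [<>-rule on 2: fresh world 1, 0R1]
7. ~p3 -> p1, 0   [[]-rule on 6 via 1R0]
8. ~p3 -> p1, 1   [[]-rule on 6 via 1R1]
9. p1, 0   [->-rule on 7 (branches; this branch)]
Accessibility: 0R0, 0R1, 1R0, 1R1
Branch closes: p1 and ~p1 both at 0.
Every branch closes; the branch above is one of them.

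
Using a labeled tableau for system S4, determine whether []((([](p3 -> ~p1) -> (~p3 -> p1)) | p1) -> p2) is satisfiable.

Yes, satisfiable

1. []((([](p3 -> ~p1) -> (~p3 -> p1)) | p1) -> p2), 0
2. (([](p3 -> ~p1) -> (~p3 -> p1)) | p1) -> p2, 0   [[]-rule on 1 via 0R0]
3. p2, 0   [->-rule on 2 (branches; this branch)]
Accessibility: 0R0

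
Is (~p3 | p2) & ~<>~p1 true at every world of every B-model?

Tableau for the negation ~((~p3 | p2) & ~<>~p1):
1. ~((~p3 | p2) & ~<>~p1), w0
2. <>~p1, w0
3. ~p1, w1
Accessibility: w0Rw0, w0Rw1, w1Rw0, w1Rw1
The negation has an open branch (countermodel exists).

Invalid (countermodel exists)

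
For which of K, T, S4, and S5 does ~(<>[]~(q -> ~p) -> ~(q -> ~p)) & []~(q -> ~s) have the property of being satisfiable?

K, T, S4

S5-tableau for the formula:
1. ~(<>[]~(q -> ~p) -> ~(q -> ~p)) & []~(q -> ~s), 0
2. ~(<>[]~(q -> ~p) -> ~(q -> ~p)), 0   [&-rule on 1]
3. []~(q -> ~s), 0   [&-rule on 1]
4. <>[]~(q -> ~p), 0   [~->-rule on 2]
5. q -> ~p, 0   [~->-rule on 2]
6. ~(q -> ~s), 0   [[]-rule on 3 via 0R0]
7. q, 0   [~->-rule on 6]
8. s, 0   [~->-rule on 6]
9. ~p, 0   [->-rule on 5 (branches; this branch)]
10. []~(q -> ~p), 1   [<>-rule on 4: fresh world 1, 0R1]
11. ~(q -> ~s), 1   [[]-rule on 3 via 0R1]
12. q, 1   [~->-rule on 11]
13. s, 1   [~->-rule on 11]
14. ~(q -> ~p), 0   [[]-rule on 10 via 1R0]
15. p, 0   [~->-rule on 14]
Accessibility: 0R0, 0R1, 1R0, 1R1
Branch closes: p and ~p both at 0.
Every branch closes (one shown): unsatisfiable in S5.
S4-tableau for the formula:
1. ~(<>[]~(q -> ~p) -> ~(q -> ~p)) & []~(q -> ~s), 0
2. ~(<>[]~(q -> ~p) -> ~(q -> ~p)), 0   [&-rule on 1]
3. []~(q -> ~s), 0   [&-rule on 1]
4. <>[]~(q -> ~p), 0   [~->-rule on 2]
5. q -> ~p, 0   [~->-rule on 2]
6. ~(q -> ~s), 0   [[]-rule on 3 via 0R0]
7. q, 0   [~->-rule on 6]
8. s, 0   [~->-rule on 6]
9. ~p, 0   [->-rule on 5 (branches; this branch)]
10. []~(q -> ~p), 1   [<>-rule on 4: fresh world 1, 0R1]
11. ~(q -> ~s), 1   [[]-rule on 3 via 0R1]
12. q, 1   [~->-rule on 11]
13. s, 1   [~->-rule on 11]
14. ~(q -> ~p), 1   [[]-rule on 10 via 1R1]
15. p, 1   [~->-rule on 14]
Accessibility: 0R0, 0R1, 1R1
Complete open branch: satisfiable in S4, hence also in K, T (this S4-model is also a K-model and a T-model).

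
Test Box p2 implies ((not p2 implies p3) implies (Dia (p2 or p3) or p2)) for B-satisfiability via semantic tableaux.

Satisfiable (open branch found)

1. Box p2 implies ((not p2 implies p3) implies (Dia (p2 or p3) or p2)), u
2. (not p2 implies p3) implies (Dia (p2 or p3) or p2), u   [implies-rule on 1 (branches; this branch)]
3. Dia (p2 or p3) or p2, u   [implies-rule on 2 (branches; this branch)]
4. p2, u   [or-rule on 3 (branches; this branch)]
Accessibility: uRu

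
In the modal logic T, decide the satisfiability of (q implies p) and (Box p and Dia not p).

1. (q implies p) and (Box p and Dia not p), 0
2. q implies p, 0
3. Box p and Dia not p, 0
4. Box p, 0
5. Dia not p, 0
6. p, 0
7. not p, 1
8. p, 1
Accessibility: 0R0, 0R1, 1R1
Branch closes: p and not p both at 1.
All branches of the tableau close; one closing branch shown above.

Unsatisfiable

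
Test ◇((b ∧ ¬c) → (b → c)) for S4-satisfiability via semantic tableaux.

1. ◇((b ∧ ¬c) → (b → c)), 0
2. (b ∧ ¬c) → (b → c), 1
3. b → c, 1
4. c, 1
Accessibility: 0R0, 0R1, 1R1

Satisfiable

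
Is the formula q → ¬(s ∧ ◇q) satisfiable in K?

Satisfiable (open branch found)

1. q → ¬(s ∧ ◇q), u
2. ¬(s ∧ ◇q), u
3. ¬◇q, u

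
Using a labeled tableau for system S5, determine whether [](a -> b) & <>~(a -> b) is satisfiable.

No, unsatisfiable

1. [](a -> b) & <>~(a -> b), 0
2. [](a -> b), 0   [&-rule on 1]
3. <>~(a -> b), 0   [&-rule on 1]
4. a -> b, 0   [[]-rule on 2 via 0R0]
5. b, 0   [->-rule on 4 (branches; this branch)]
6. ~(a -> b), 1   [<>-rule on 3: fresh world 1, 0R1]
7. a, 1   [~->-rule on 6]
8. ~b, 1   [~->-rule on 6]
9. a -> b, 1   [[]-rule on 2 via 0R1]
10. b, 1   [->-rule on 9 (branches; this branch)]
Accessibility: 0R0, 0R1, 1R0, 1R1
Branch closes: b and ~b both at 1.
All branches of the tableau close; one closing branch shown above.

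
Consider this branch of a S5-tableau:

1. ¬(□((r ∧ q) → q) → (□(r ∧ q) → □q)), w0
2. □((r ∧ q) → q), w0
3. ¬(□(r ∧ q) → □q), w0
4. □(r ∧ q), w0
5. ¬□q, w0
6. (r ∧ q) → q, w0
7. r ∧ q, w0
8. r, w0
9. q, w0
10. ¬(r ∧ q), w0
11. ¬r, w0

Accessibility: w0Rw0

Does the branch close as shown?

Both r and ¬r appear at w0.

Yes, closed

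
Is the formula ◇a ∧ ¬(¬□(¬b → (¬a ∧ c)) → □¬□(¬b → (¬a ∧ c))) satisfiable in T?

Satisfiable

1. ◇a ∧ ¬(¬□(¬b → (¬a ∧ c)) → □¬□(¬b → (¬a ∧ c))), w0
2. ◇a, w0   [∧-rule on 1]
3. ¬(¬□(¬b → (¬a ∧ c)) → □¬□(¬b → (¬a ∧ c))), w0   [∧-rule on 1]
4. ¬□(¬b → (¬a ∧ c)), w0   [¬→-rule on 3]
5. ¬□¬□(¬b → (¬a ∧ c)), w0   [¬→-rule on 3]
6. a, w1   [◇-rule on 2: fresh world w1, w0Rw1]
7. ¬(¬b → (¬a ∧ c)), w2   [¬□-rule on 4: fresh world w2, w0Rw2]
8. ¬b, w2   [¬→-rule on 7]
9. ¬(¬a ∧ c), w2   [¬→-rule on 7]
10. ¬c, w2   [¬∧-rule on 9 (branches; this branch)]
11. □(¬b → (¬a ∧ c)), w3   [¬□-rule on 5: fresh world w3, w0Rw3]
12. ¬b → (¬a ∧ c), w3   [□-rule on 11 via w3Rw3]
13. ¬a ∧ c, w3   [→-rule on 12 (branches; this branch)]
14. ¬a, w3   [∧-rule on 13]
15. c, w3   [∧-rule on 13]
Accessibility: w0Rw0, w0Rw1, w0Rw2, w0Rw3, w1Rw1, w2Rw2, w3Rw3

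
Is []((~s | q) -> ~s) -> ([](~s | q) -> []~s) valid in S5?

Valid

Tableau for the negation ~([]((~s | q) -> ~s) -> ([](~s | q) -> []~s)):
1. ~([]((~s | q) -> ~s) -> ([](~s | q) -> []~s)), u
2. []((~s | q) -> ~s), u
3. ~([](~s | q) -> []~s), u
4. [](~s | q), u
5. ~[]~s, u
6. (~s | q) -> ~s, u
7. ~s | q, u
8. ~s, u
9. q, u
10. s, v
11. (~s | q) -> ~s, v
12. ~s | q, v
13. ~(~s | q), v
14. ~q, v
15. q, v
Accessibility: uRu, uRv, vRu, vRv
Branch closes: q and ~q both at v.
Every branch of the negation's tableau closes; the branch above is one of them.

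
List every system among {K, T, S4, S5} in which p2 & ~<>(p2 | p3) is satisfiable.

K

K-tableau for the formula:
1. p2 & ~<>(p2 | p3), u
2. p2, u   [&-rule on 1]
3. ~<>(p2 | p3), u   [&-rule on 1]
Complete open branch: satisfiable in K.
T-tableau for the formula:
1. p2 & ~<>(p2 | p3), u
2. p2, u   [&-rule on 1]
3. ~<>(p2 | p3), u   [&-rule on 1]
4. ~(p2 | p3), u   [~<>-rule on 3 via uRu]
5. ~p2, u   [~|-rule on 4]
6. ~p3, u   [~|-rule on 4]
Accessibility: uRu
Branch closes: p2 and ~p2 both at u.
Every branch closes (one shown): unsatisfiable in T, hence also in S4, S5 (every S4/S5-frame is a T-frame).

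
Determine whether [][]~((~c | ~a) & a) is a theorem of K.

Tableau for the negation ~[][]~((~c | ~a) & a):
1. ~[][]~((~c | ~a) & a), 0
2. ~[]~((~c | ~a) & a), 1
3. (~c | ~a) & a, 2
4. ~c | ~a, 2
5. a, 2
6. ~c, 2
Accessibility: 0R1, 1R2
The negation has an open branch (countermodel exists).

No, not valid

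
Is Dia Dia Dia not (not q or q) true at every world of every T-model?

Tableau for the negation not Dia Dia Dia not (not q or q):
1. not Dia Dia Dia not (not q or q), 0
2. not Dia Dia not (not q or q), 0   [neg-Dia-rule on 1 via 0R0]
3. not Dia not (not q or q), 0   [neg-Dia-rule on 2 via 0R0]
4. not q or q, 0   [neg-Dia-rule on 3 via 0R0]
5. q, 0   [or-rule on 4 (branches; this branch)]
Accessibility: 0R0
The negation has an open branch (countermodel exists).

Invalid (countermodel exists)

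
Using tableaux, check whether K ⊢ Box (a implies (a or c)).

Valid

Tableau for the negation not Box (a implies (a or c)):
1. not Box (a implies (a or c)), u
2. not (a implies (a or c)), v
3. a, v
4. not (a or c), v
5. not a, v
6. not c, v
Accessibility: uRv
Branch closes: a and not a both at v.
Every branch of the negation's tableau closes; the branch above is one of them.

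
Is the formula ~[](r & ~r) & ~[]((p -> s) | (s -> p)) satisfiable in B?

Unsatisfiable (every branch closes)

1. ~[](r & ~r) & ~[]((p -> s) | (s -> p)), w0
2. ~[](r & ~r), w0
3. ~[]((p -> s) | (s -> p)), w0
4. ~(r & ~r), w1
5. r, w1
6. ~((p -> s) | (s -> p)), w2
7. ~(p -> s), w2
8. ~(s -> p), w2
9. p, w2
10. ~s, w2
11. s, w2
12. ~p, w2
Accessibility: w0Rw0, w0Rw1, w0Rw2, w1Rw0, w1Rw1, w2Rw0, w2Rw2
Branch closes: s and ~s both at w2.
(One branch shown.) All branches close.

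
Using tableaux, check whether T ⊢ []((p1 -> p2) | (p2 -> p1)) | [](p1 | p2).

Yes, valid

Tableau for the negation ~([]((p1 -> p2) | (p2 -> p1)) | [](p1 | p2)):
1. ~([]((p1 -> p2) | (p2 -> p1)) | [](p1 | p2)), u
2. ~[]((p1 -> p2) | (p2 -> p1)), u
3. ~[](p1 | p2), u
4. ~((p1 -> p2) | (p2 -> p1)), v
5. ~(p1 -> p2), v
6. ~(p2 -> p1), v
7. p1, v
8. ~p2, v
9. p2, v
10. ~p1, v
Accessibility: uRu, uRv, vRv
Branch closes: p2 and ~p2 both at v.
All branches of the negation close; one closing branch shown above.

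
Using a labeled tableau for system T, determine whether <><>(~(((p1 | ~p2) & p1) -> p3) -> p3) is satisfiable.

1. <><>(~(((p1 | ~p2) & p1) -> p3) -> p3), w0
2. <>(~(((p1 | ~p2) & p1) -> p3) -> p3), w1
3. ~(((p1 | ~p2) & p1) -> p3) -> p3, w2
4. p3, w2
Accessibility: w0Rw0, w0Rw1, w1Rw1, w1Rw2, w2Rw2

Satisfiable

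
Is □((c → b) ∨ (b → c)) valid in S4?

Tableau for the negation ¬□((c → b) ∨ (b → c)):
1. ¬□((c → b) ∨ (b → c)), w0
2. ¬((c → b) ∨ (b → c)), w1
3. ¬(c → b), w1
4. ¬(b → c), w1
5. c, w1
6. ¬b, w1
7. b, w1
8. ¬c, w1
Accessibility: w0Rw0, w0Rw1, w1Rw1
Branch closes: b and ¬b both at w1.
Every branch of the negation's tableau closes; the branch above is one of them.

Valid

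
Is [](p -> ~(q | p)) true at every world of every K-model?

Invalid (countermodel exists)

Tableau for the negation ~[](p -> ~(q | p)):
1. ~[](p -> ~(q | p)), w0
2. ~(p -> ~(q | p)), w1
3. p, w1
4. q | p, w1
Accessibility: w0Rw1
The negation has an open branch (countermodel exists).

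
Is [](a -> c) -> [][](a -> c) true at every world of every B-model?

Not valid

Tableau for the negation ~([](a -> c) -> [][](a -> c)):
1. ~([](a -> c) -> [][](a -> c)), u
2. [](a -> c), u
3. ~[][](a -> c), u
4. a -> c, u
5. c, u
6. ~[](a -> c), v
7. a -> c, v
8. c, v
9. ~(a -> c), w
10. a, w
11. ~c, w
Accessibility: uRu, uRv, vRu, vRv, vRw, wRv, wRw
The negation has an open branch (countermodel exists).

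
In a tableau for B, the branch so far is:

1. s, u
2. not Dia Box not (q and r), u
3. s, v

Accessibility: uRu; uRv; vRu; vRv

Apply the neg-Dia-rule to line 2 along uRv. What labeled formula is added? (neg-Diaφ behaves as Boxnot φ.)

not Box not (q and r), v

neg-Diaφ behaves as Boxnot φ: propagate the negated body to each accessible world.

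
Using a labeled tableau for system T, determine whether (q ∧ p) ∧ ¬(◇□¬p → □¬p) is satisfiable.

1. (q ∧ p) ∧ ¬(◇□¬p → □¬p), w0
2. q ∧ p, w0
3. ¬(◇□¬p → □¬p), w0
4. q, w0
5. p, w0
6. ◇□¬p, w0
7. ¬□¬p, w0
8. □¬p, w1
9. ¬p, w1
10. p, w2
Accessibility: w0Rw0, w0Rw1, w0Rw2, w1Rw1, w2Rw2

Satisfiable (open branch found)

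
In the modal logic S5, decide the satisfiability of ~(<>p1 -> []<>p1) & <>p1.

1. ~(<>p1 -> []<>p1) & <>p1, u
2. ~(<>p1 -> []<>p1), u
3. <>p1, u
4. ~[]<>p1, u
5. p1, v
6. ~<>p1, w
7. ~p1, u
8. ~p1, v
Accessibility: uRu, uRv, uRw, vRu, vRv, vRw, wRu, wRv, wRw
Branch closes: p1 and ~p1 both at v.
All branches of the tableau close; one closing branch shown above.

Unsatisfiable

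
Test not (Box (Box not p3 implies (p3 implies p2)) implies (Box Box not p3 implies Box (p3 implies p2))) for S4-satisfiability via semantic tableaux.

Unsatisfiable

1. not (Box (Box not p3 implies (p3 implies p2)) implies (Box Box not p3 implies Box (p3 implies p2))), w0
2. Box (Box not p3 implies (p3 implies p2)), w0
3. not (Box Box not p3 implies Box (p3 implies p2)), w0
4. Box Box not p3, w0
5. not Box (p3 implies p2), w0
6. Box not p3 implies (p3 implies p2), w0
7. Box not p3, w0
8. not p3, w0
9. p3 implies p2, w0
10. p2, w0
11. not (p3 implies p2), w1
12. p3, w1
13. not p2, w1
14. Box not p3 implies (p3 implies p2), w1
15. Box not p3, w1
16. not p3, w1
Accessibility: w0Rw0, w0Rw1, w1Rw1
Branch closes: p3 and not p3 both at w1.
Every branch closes; the branch above is one of them.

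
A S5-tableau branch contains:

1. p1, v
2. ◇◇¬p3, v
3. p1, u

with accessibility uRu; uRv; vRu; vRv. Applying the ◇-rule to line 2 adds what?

a fresh world w with vRw, and ◇¬p3 at w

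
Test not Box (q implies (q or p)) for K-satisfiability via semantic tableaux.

1. not Box (q implies (q or p)), 0
2. not (q implies (q or p)), 1
3. q, 1
4. not (q or p), 1
5. not q, 1
6. not p, 1
Accessibility: 0R1
Branch closes: q and not q both at 1.
(One branch shown.) All branches close.

No, unsatisfiable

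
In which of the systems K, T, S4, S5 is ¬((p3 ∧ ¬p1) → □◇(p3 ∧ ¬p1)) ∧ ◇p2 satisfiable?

K, T, S4

S5-tableau for the formula:
1. ¬((p3 ∧ ¬p1) → □◇(p3 ∧ ¬p1)) ∧ ◇p2, u
2. ¬((p3 ∧ ¬p1) → □◇(p3 ∧ ¬p1)), u
3. ◇p2, u
4. p3 ∧ ¬p1, u
5. ¬□◇(p3 ∧ ¬p1), u
6. p3, u
7. ¬p1, u
8. p2, v
9. ¬◇(p3 ∧ ¬p1), w
10. ¬(p3 ∧ ¬p1), u
11. ¬(p3 ∧ ¬p1), v
12. ¬(p3 ∧ ¬p1), w
13. p1, u
Accessibility: uRu, uRv, uRw, vRu, vRv, vRw, wRu, wRv, wRw
Branch closes: p1 and ¬p1 both at u.
Every branch closes (one shown): unsatisfiable in S5.
S4-tableau for the formula:
1. ¬((p3 ∧ ¬p1) → □◇(p3 ∧ ¬p1)) ∧ ◇p2, u
2. ¬((p3 ∧ ¬p1) → □◇(p3 ∧ ¬p1)), u
3. ◇p2, u
4. p3 ∧ ¬p1, u
5. ¬□◇(p3 ∧ ¬p1), u
6. p3, u
7. ¬p1, u
8. p2, v
9. ¬◇(p3 ∧ ¬p1), w
10. ¬(p3 ∧ ¬p1), w
11. p1, w
Accessibility: uRu, uRv, uRw, vRv, wRw
Complete open branch: satisfiable in S4, hence also in K, T (this S4-model is also a K-model and a T-model).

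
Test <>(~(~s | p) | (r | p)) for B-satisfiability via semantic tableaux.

Satisfiable

1. <>(~(~s | p) | (r | p)), w0
2. ~(~s | p) | (r | p), w1
3. r | p, w1
4. p, w1
Accessibility: w0Rw0, w0Rw1, w1Rw0, w1Rw1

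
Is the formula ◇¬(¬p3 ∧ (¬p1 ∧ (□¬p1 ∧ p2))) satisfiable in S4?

Satisfiable

1. ◇¬(¬p3 ∧ (¬p1 ∧ (□¬p1 ∧ p2))), 0
2. ¬(¬p3 ∧ (¬p1 ∧ (□¬p1 ∧ p2))), 1
3. ¬(¬p1 ∧ (□¬p1 ∧ p2)), 1
4. ¬(□¬p1 ∧ p2), 1
5. ¬p2, 1
Accessibility: 0R0, 0R1, 1R1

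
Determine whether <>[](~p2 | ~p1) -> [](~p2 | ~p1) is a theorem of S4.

No, not valid

Tableau for the negation ~(<>[](~p2 | ~p1) -> [](~p2 | ~p1)):
1. ~(<>[](~p2 | ~p1) -> [](~p2 | ~p1)), u
2. <>[](~p2 | ~p1), u
3. ~[](~p2 | ~p1), u
4. [](~p2 | ~p1), v
5. ~p2 | ~p1, v
6. ~p1, v
7. ~(~p2 | ~p1), w
8. p2, w
9. p1, w
Accessibility: uRu, uRv, uRw, vRv, wRw
The negation has an open branch (countermodel exists).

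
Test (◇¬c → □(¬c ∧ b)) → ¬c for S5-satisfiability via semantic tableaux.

1. (◇¬c → □(¬c ∧ b)) → ¬c, u
2. ¬c, u
Accessibility: uRu

Satisfiable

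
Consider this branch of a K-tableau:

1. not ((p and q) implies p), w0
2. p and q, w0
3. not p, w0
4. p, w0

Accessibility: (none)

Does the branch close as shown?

Closed

Both p and not p appear at w0.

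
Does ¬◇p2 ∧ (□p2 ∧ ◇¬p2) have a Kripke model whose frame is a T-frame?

No, unsatisfiable

1. ¬◇p2 ∧ (□p2 ∧ ◇¬p2), 0
2. ¬◇p2, 0   [∧-rule on 1]
3. □p2 ∧ ◇¬p2, 0   [∧-rule on 1]
4. □p2, 0   [∧-rule on 3]
5. ◇¬p2, 0   [∧-rule on 3]
6. ¬p2, 0   [¬◇-rule on 2 via 0R0]
7. p2, 0   [□-rule on 4 via 0R0]
Accessibility: 0R0
Branch closes: p2 and ¬p2 both at 0.
(One branch shown.) All branches close.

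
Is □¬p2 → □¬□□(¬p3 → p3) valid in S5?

No, not valid

Tableau for the negation ¬(□¬p2 → □¬□□(¬p3 → p3)):
1. ¬(□¬p2 → □¬□□(¬p3 → p3)), 0
2. □¬p2, 0
3. ¬□¬□□(¬p3 → p3), 0
4. ¬p2, 0
5. □□(¬p3 → p3), 1
6. ¬p2, 1
7. □(¬p3 → p3), 0
8. □(¬p3 → p3), 1
9. ¬p3 → p3, 0
10. ¬p3 → p3, 1
11. p3, 0
12. p3, 1
Accessibility: 0R0, 0R1, 1R0, 1R1
The negation has an open branch (countermodel exists).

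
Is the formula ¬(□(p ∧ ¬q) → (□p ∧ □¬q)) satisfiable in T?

Unsatisfiable

1. ¬(□(p ∧ ¬q) → (□p ∧ □¬q)), 0
2. □(p ∧ ¬q), 0
3. ¬(□p ∧ □¬q), 0
4. p ∧ ¬q, 0
5. p, 0
6. ¬q, 0
7. ¬□¬q, 0
8. q, 1
9. p ∧ ¬q, 1
10. p, 1
11. ¬q, 1
Accessibility: 0R0, 0R1, 1R1
Branch closes: q and ¬q both at 1.
Every branch closes; the branch above is one of them.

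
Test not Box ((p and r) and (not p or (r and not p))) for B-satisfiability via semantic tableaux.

1. not Box ((p and r) and (not p or (r and not p))), w0
2. not ((p and r) and (not p or (r and not p))), w1
3. not (not p or (r and not p)), w1
4. p, w1
5. not (r and not p), w1
Accessibility: w0Rw0, w0Rw1, w1Rw0, w1Rw1

Satisfiable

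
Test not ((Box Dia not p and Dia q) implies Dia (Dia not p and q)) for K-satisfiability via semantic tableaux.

1. not ((Box Dia not p and Dia q) implies Dia (Dia not p and q)), u
2. Box Dia not p and Dia q, u   [neg-implies-rule on 1]
3. not Dia (Dia not p and q), u   [neg-implies-rule on 1]
4. Box Dia not p, u   [and-rule on 2]
5. Dia q, u   [and-rule on 2]
6. q, v   [Dia-rule on 5: fresh world v, uRv]
7. not (Dia not p and q), v   [neg-Dia-rule on 3 via uRv]
8. Dia not p, v   [Box-rule on 4 via uRv]
9. not Dia not p, v   [neg-and-rule on 7 (branches; this branch)]
10. not p, w   [Dia-rule on 8: fresh world w, vRw]
11. p, w   [neg-Dia-rule on 9 via vRw]
Accessibility: uRv, vRw
Branch closes: p and not p both at w.
(One branch shown.) All branches close.

Unsatisfiable (every branch closes)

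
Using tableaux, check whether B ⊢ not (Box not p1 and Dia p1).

Tableau for the negation Box not p1 and Dia p1:
1. Box not p1 and Dia p1, w0
2. Box not p1, w0
3. Dia p1, w0
4. not p1, w0
5. p1, w1
6. not p1, w1
Accessibility: w0Rw0, w0Rw1, w1Rw0, w1Rw1
Branch closes: p1 and not p1 both at w1.
All branches of the negation close; one closing branch shown above.

Valid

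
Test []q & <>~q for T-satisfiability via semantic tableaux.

Unsatisfiable

1. []q & <>~q, 0
2. []q, 0
3. <>~q, 0
4. q, 0
5. ~q, 1
6. q, 1
Accessibility: 0R0, 0R1, 1R1
Branch closes: q and ~q both at 1.
All branches of the tableau close; one closing branch shown above.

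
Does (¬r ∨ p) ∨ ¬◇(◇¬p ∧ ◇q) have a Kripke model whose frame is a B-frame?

1. (¬r ∨ p) ∨ ¬◇(◇¬p ∧ ◇q), w0
2. ¬◇(◇¬p ∧ ◇q), w0
3. ¬(◇¬p ∧ ◇q), w0
4. ¬◇q, w0
5. ¬q, w0
Accessibility: w0Rw0

Satisfiable (open branch found)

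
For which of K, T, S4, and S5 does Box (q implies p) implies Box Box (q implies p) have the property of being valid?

S4, S5

T-tableau for the negation not (Box (q implies p) implies Box Box (q implies p)):
1. not (Box (q implies p) implies Box Box (q implies p)), w0
2. Box (q implies p), w0
3. not Box Box (q implies p), w0
4. q implies p, w0
5. p, w0
6. not Box (q implies p), w1
7. q implies p, w1
8. p, w1
9. not (q implies p), w2
10. q, w2
11. not p, w2
Accessibility: w0Rw0, w0Rw1, w1Rw1, w1Rw2, w2Rw2
Complete open branch: countermodel on a T-frame, so not valid in T, nor in K (the same frame is also a K-frame).
S4-tableau for the negation not (Box (q implies p) implies Box Box (q implies p)):
1. not (Box (q implies p) implies Box Box (q implies p)), w0
2. Box (q implies p), w0
3. not Box Box (q implies p), w0
4. q implies p, w0
5. p, w0
6. not Box (q implies p), w1
7. q implies p, w1
8. p, w1
9. not (q implies p), w2
10. q, w2
11. not p, w2
12. q implies p, w2
13. p, w2
Accessibility: w0Rw0, w0Rw1, w0Rw2, w1Rw1, w1Rw2, w2Rw2
Branch closes: p and not p both at w2.
Every branch closes (one shown): valid in S4, hence also in S5 (every theorem of S4 is a theorem of S5).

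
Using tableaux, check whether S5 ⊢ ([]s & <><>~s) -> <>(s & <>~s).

Tableau for the negation ~(([]s & <><>~s) -> <>(s & <>~s)):
1. ~(([]s & <><>~s) -> <>(s & <>~s)), u
2. []s & <><>~s, u
3. ~<>(s & <>~s), u
4. []s, u
5. <><>~s, u
6. ~(s & <>~s), u
7. s, u
8. ~<>~s, u
9. <>~s, v
10. ~(s & <>~s), v
11. s, v
12. ~<>~s, v
13. ~s, w
14. ~(s & <>~s), w
15. s, w
Accessibility: uRu, uRv, uRw, vRu, vRv, vRw, wRu, wRv, wRw
Branch closes: s and ~s both at w.
Every branch of the negation's tableau closes; the branch above is one of them.

Valid in S5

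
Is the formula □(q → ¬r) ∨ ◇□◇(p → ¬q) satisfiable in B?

Yes, satisfiable

1. □(q → ¬r) ∨ ◇□◇(p → ¬q), w0
2. ◇□◇(p → ¬q), w0
3. □◇(p → ¬q), w1
4. ◇(p → ¬q), w0
5. ◇(p → ¬q), w1
6. p → ¬q, w2
7. ¬q, w2
8. p → ¬q, w3
9. ◇(p → ¬q), w3
10. ¬q, w3
11. p → ¬q, w4
12. ¬q, w4
Accessibility: w0Rw0, w0Rw1, w0Rw2, w1Rw0, w1Rw1, w1Rw3, w2Rw0, w2Rw2, w3Rw1, w3Rw3, w3Rw4, w4Rw3, w4Rw4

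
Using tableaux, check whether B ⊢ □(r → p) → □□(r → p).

Not valid

Tableau for the negation ¬(□(r → p) → □□(r → p)):
1. ¬(□(r → p) → □□(r → p)), 0
2. □(r → p), 0   [¬→-rule on 1]
3. ¬□□(r → p), 0   [¬→-rule on 1]
4. r → p, 0   [□-rule on 2 via 0R0]
5. p, 0   [→-rule on 4 (branches; this branch)]
6. ¬□(r → p), 1   [¬□-rule on 3: fresh world 1, 0R1]
7. r → p, 1   [□-rule on 2 via 0R1]
8. p, 1   [→-rule on 7 (branches; this branch)]
9. ¬(r → p), 2   [¬□-rule on 6: fresh world 2, 1R2]
10. r, 2   [¬→-rule on 9]
11. ¬p, 2   [¬→-rule on 9]
Accessibility: 0R0, 0R1, 1R0, 1R1, 1R2, 2R1, 2R2
The negation has an open branch (countermodel exists).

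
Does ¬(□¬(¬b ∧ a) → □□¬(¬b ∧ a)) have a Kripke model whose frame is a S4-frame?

Unsatisfiable (every branch closes)

1. ¬(□¬(¬b ∧ a) → □□¬(¬b ∧ a)), w0
2. □¬(¬b ∧ a), w0
3. ¬□□¬(¬b ∧ a), w0
4. ¬(¬b ∧ a), w0
5. ¬a, w0
6. ¬□¬(¬b ∧ a), w1
7. ¬(¬b ∧ a), w1
8. ¬a, w1
9. ¬b ∧ a, w2
10. ¬b, w2
11. a, w2
12. ¬(¬b ∧ a), w2
13. ¬a, w2
Accessibility: w0Rw0, w0Rw1, w0Rw2, w1Rw1, w1Rw2, w2Rw2
Branch closes: a and ¬a both at w2.
All branches of the tableau close; one closing branch shown above.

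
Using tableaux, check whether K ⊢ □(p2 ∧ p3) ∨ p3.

Invalid (countermodel exists)

Tableau for the negation ¬(□(p2 ∧ p3) ∨ p3):
1. ¬(□(p2 ∧ p3) ∨ p3), u
2. ¬□(p2 ∧ p3), u
3. ¬p3, u
4. ¬(p2 ∧ p3), v
5. ¬p3, v
Accessibility: uRv
The negation has an open branch (countermodel exists).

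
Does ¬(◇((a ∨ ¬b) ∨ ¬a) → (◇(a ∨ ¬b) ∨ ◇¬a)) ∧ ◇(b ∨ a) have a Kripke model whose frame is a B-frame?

1. ¬(◇((a ∨ ¬b) ∨ ¬a) → (◇(a ∨ ¬b) ∨ ◇¬a)) ∧ ◇(b ∨ a), 0
2. ¬(◇((a ∨ ¬b) ∨ ¬a) → (◇(a ∨ ¬b) ∨ ◇¬a)), 0   [∧-rule on 1]
3. ◇(b ∨ a), 0   [∧-rule on 1]
4. ◇((a ∨ ¬b) ∨ ¬a), 0   [¬→-rule on 2]
5. ¬(◇(a ∨ ¬b) ∨ ◇¬a), 0   [¬→-rule on 2]
6. ¬◇(a ∨ ¬b), 0   [¬∨-rule on 5]
7. ¬◇¬a, 0   [¬∨-rule on 5]
8. ¬(a ∨ ¬b), 0   [¬◇-rule on 6 via 0R0]
9. ¬a, 0   [¬∨-rule on 8]
10. b, 0   [¬∨-rule on 8]
11. a, 0   [¬◇-rule on 7 via 0R0]
Accessibility: 0R0
Branch closes: a and ¬a both at 0.
(One branch shown.) All branches close.

Unsatisfiable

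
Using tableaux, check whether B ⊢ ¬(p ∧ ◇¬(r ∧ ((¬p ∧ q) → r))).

Tableau for the negation p ∧ ◇¬(r ∧ ((¬p ∧ q) → r)):
1. p ∧ ◇¬(r ∧ ((¬p ∧ q) → r)), w0
2. p, w0
3. ◇¬(r ∧ ((¬p ∧ q) → r)), w0
4. ¬(r ∧ ((¬p ∧ q) → r)), w1
5. ¬((¬p ∧ q) → r), w1
6. ¬p ∧ q, w1
7. ¬r, w1
8. ¬p, w1
9. q, w1
Accessibility: w0Rw0, w0Rw1, w1Rw0, w1Rw1
The negation has an open branch (countermodel exists).

No, not valid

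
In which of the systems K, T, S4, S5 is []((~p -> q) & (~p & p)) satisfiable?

K

T-tableau for the formula:
1. []((~p -> q) & (~p & p)), 0
2. (~p -> q) & (~p & p), 0
3. ~p -> q, 0
4. ~p & p, 0
5. ~p, 0
6. p, 0
Accessibility: 0R0
Branch closes: p and ~p both at 0.
Every branch closes (one shown): unsatisfiable in T, hence also in S4, S5 (every S4/S5-frame is a T-frame).
K-tableau for the formula:
1. []((~p -> q) & (~p & p)), 0
Complete open branch: satisfiable in K.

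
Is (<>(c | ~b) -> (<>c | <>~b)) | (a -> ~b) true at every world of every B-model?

Valid

Tableau for the negation ~((<>(c | ~b) -> (<>c | <>~b)) | (a -> ~b)):
1. ~((<>(c | ~b) -> (<>c | <>~b)) | (a -> ~b)), 0
2. ~(<>(c | ~b) -> (<>c | <>~b)), 0   [~|-rule on 1]
3. ~(a -> ~b), 0   [~|-rule on 1]
4. <>(c | ~b), 0   [~->-rule on 2]
5. ~(<>c | <>~b), 0   [~->-rule on 2]
6. a, 0   [~->-rule on 3]
7. b, 0   [~->-rule on 3]
8. ~<>c, 0   [~|-rule on 5]
9. ~<>~b, 0   [~|-rule on 5]
10. ~c, 0   [~<>-rule on 8 via 0R0]
11. c | ~b, 1   [<>-rule on 4: fresh world 1, 0R1]
12. ~c, 1   [~<>-rule on 8 via 0R1]
13. b, 1   [~<>-rule on 9 via 0R1]
14. ~b, 1   [|-rule on 11 (branches; this branch)]
Accessibility: 0R0, 0R1, 1R0, 1R1
Branch closes: b and ~b both at 1.
All branches of the negation close; one closing branch shown above.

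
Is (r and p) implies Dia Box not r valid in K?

Invalid (countermodel exists)

Tableau for the negation not ((r and p) implies Dia Box not r):
1. not ((r and p) implies Dia Box not r), w0
2. r and p, w0   [neg-implies-rule on 1]
3. not Dia Box not r, w0   [neg-implies-rule on 1]
4. r, w0   [and-rule on 2]
5. p, w0   [and-rule on 2]
The negation has an open branch (countermodel exists).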